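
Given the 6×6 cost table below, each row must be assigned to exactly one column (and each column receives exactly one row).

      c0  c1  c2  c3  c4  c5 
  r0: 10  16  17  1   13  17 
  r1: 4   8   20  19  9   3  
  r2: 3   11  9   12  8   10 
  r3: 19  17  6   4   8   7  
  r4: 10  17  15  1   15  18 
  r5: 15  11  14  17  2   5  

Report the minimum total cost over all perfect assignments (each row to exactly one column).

Minimum assignment cost: 31

optimal assignment: row0→col1 (cost 16), row1→col5 (cost 3), row2→col0 (cost 3), row3→col2 (cost 6), row4→col3 (cost 1), row5→col4 (cost 2)
total = 16 + 3 + 3 + 6 + 1 + 2 = 31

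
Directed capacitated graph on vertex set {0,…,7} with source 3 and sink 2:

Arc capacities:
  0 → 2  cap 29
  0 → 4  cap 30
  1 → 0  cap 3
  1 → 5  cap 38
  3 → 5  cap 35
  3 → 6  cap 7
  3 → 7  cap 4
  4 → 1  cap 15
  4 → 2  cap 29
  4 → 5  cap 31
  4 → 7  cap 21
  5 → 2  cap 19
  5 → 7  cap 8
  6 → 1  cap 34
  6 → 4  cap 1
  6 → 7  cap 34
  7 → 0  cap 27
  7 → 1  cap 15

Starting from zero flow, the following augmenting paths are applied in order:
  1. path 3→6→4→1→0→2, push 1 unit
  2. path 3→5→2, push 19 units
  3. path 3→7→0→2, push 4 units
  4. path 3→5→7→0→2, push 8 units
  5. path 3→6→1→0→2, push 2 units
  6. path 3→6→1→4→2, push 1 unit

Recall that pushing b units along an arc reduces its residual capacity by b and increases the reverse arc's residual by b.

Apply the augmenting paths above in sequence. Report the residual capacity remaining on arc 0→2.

Residual capacity of (0,2): 14

after path 1 (3→6→4→1→0→2, push 1): res(0,2)=28
after path 2 (3→5→2, push 19): res(0,2)=28
after path 3 (3→7→0→2, push 4): res(0,2)=24
after path 4 (3→5→7→0→2, push 8): res(0,2)=16
after path 5 (3→6→1→0→2, push 2): res(0,2)=14
after path 6 (3→6→1→4→2, push 1): res(0,2)=14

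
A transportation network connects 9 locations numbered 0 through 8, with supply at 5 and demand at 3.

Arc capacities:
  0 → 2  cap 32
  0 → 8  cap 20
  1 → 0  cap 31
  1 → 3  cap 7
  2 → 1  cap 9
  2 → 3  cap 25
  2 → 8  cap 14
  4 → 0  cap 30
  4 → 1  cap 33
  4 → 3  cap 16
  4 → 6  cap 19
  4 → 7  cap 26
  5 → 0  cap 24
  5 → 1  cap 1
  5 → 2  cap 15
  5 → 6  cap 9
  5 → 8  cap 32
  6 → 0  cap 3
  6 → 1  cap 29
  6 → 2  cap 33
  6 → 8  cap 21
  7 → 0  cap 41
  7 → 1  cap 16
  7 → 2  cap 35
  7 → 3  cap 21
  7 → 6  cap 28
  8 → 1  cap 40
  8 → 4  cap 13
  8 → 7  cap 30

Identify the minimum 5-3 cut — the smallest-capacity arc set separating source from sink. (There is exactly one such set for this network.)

augment #1: 5→1→3 push 1
augment #2: 5→2→3 push 15
augment #3: 5→0→2→3 push 10
augment #4: 5→6→1→3 push 6
augment #5: 5→8→4→3 push 13
augment #6: 5→8→7→3 push 19
augment #7: 5→0→8→7→3 push 2
max flow = 66; residual-reachable set from 5 gives S-side
cut edges (S→T): {(1,3), (2,3), (7,3), (8,4)} total cap 66

Min-cut arcs: {(1,3), (2,3), (7,3), (8,4)} (total capacity 66)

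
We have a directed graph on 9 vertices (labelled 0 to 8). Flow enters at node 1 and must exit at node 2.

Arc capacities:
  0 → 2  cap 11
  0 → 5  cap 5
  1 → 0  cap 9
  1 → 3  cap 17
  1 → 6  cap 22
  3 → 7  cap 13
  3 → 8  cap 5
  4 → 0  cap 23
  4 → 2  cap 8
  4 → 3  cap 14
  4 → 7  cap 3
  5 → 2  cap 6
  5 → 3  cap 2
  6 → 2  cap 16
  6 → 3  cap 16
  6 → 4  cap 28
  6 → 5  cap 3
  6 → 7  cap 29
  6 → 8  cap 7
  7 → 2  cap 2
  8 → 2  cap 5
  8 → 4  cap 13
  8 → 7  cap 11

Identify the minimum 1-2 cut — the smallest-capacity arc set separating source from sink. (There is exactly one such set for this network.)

augment #1: 1→0→2 push 9
augment #2: 1→6→2 push 16
augment #3: 1→3→7→2 push 2
augment #4: 1→3→8→2 push 5
augment #5: 1→6→4→2 push 6
max flow = 38; residual-reachable set from 1 gives S-side
cut edges (S→T): {(1,0), (1,6), (3,8), (7,2)} total cap 38

Min-cut arcs: {(1,0), (1,6), (3,8), (7,2)} (total capacity 38)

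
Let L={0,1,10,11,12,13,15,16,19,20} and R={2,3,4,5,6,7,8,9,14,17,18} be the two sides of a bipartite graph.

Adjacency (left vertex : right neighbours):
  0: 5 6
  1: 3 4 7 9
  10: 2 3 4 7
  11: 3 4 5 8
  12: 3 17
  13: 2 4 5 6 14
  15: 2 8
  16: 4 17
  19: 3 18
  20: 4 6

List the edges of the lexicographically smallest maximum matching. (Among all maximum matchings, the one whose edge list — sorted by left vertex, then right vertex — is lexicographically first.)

|M| = 10 (so the lex-smallest maximum matching has 10 edges)
process left vertices in ascending order; for each, take the smallest-labelled available neighbour that still permits 10 edges overall, or leave it unmatched if none does
lex-smallest matching: {0-5, 1-3, 10-7, 11-8, 12-17, 13-14, 15-2, 16-4, 19-18, 20-6}

Lex-smallest maximum matching: {(0,5), (1,3), (10,7), (11,8), (12,17), (13,14), (15,2), (16,4), (19,18), (20,6)}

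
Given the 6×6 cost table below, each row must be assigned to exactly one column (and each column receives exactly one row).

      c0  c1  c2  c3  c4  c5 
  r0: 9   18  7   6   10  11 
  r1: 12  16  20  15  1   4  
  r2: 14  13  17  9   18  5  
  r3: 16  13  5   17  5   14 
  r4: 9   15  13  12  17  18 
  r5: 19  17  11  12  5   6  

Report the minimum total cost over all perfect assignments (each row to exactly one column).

optimal assignment: row0→col3 (cost 6), row1→col4 (cost 1), row2→col1 (cost 13), row3→col2 (cost 5), row4→col0 (cost 9), row5→col5 (cost 6)
total = 6 + 1 + 13 + 5 + 9 + 6 = 40

Minimum assignment cost: 40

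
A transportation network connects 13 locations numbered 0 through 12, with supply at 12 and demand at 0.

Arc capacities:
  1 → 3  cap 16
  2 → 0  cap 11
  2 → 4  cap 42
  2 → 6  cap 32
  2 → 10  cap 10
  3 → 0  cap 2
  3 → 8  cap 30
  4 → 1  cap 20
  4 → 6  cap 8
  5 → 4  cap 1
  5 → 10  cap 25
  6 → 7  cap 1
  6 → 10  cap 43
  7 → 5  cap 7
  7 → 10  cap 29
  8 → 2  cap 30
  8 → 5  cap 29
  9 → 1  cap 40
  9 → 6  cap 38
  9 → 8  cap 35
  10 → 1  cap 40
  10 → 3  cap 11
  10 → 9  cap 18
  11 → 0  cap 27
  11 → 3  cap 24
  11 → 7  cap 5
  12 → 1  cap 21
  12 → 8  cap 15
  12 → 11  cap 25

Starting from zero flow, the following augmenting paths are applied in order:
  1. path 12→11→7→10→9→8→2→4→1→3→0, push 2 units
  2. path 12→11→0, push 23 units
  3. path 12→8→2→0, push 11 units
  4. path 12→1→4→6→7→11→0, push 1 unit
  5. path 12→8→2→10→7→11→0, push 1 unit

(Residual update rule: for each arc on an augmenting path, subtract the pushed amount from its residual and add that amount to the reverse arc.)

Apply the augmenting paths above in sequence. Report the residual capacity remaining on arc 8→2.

after path 1 (12→11→7→10→9→8→2→4→1→3→0, push 2): res(8,2)=28
after path 2 (12→11→0, push 23): res(8,2)=28
after path 3 (12→8→2→0, push 11): res(8,2)=17
after path 4 (12→1→4→6→7→11→0, push 1): res(8,2)=17
after path 5 (12→8→2→10→7→11→0, push 1): res(8,2)=16

Residual capacity of (8,2): 16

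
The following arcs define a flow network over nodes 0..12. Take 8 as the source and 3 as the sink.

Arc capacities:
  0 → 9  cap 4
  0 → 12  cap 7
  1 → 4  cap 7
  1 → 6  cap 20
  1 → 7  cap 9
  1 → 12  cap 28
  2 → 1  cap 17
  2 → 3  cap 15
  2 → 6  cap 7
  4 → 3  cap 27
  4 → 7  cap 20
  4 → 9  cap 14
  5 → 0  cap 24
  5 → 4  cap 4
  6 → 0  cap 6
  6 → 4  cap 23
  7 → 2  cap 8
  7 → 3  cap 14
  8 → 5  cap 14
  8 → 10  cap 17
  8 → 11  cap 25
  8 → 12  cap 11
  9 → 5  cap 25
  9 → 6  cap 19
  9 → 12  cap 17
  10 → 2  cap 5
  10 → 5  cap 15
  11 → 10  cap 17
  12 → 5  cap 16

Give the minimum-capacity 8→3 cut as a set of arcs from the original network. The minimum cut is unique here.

augment #1: 8→5→4→3 push 4
augment #2: 8→10→2→3 push 5
augment #3: 8→5→0→9→6→4→3 push 4
max flow = 13; residual-reachable set from 8 gives S-side
cut edges (S→T): {(0,9), (5,4), (10,2)} total cap 13

Min-cut arcs: {(0,9), (5,4), (10,2)} (total capacity 13)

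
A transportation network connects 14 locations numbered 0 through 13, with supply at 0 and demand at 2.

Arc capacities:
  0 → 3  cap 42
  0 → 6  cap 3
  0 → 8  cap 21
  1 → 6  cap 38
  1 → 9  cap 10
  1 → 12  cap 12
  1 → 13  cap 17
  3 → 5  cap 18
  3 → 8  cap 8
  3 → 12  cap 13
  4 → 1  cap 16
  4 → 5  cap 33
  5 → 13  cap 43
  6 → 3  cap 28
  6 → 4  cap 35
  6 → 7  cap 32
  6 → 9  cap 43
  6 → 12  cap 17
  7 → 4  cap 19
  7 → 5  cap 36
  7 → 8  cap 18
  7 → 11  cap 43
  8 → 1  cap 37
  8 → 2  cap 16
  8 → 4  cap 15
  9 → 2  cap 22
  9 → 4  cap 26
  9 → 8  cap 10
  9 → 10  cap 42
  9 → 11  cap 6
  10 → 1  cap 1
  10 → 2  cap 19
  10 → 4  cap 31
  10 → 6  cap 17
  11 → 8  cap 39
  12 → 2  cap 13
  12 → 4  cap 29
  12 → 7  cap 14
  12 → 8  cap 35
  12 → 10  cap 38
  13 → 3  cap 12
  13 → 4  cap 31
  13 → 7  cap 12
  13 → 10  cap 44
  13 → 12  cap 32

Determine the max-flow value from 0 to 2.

augment #1: 0→8→2 bottleneck 16, total now 16
augment #2: 0→3→12→2 bottleneck 13, total now 29
augment #3: 0→6→9→2 bottleneck 3, total now 32
augment #4: 0→8→1→9→2 bottleneck 5, total now 37
augment #5: 0→3→5→13→10→2 bottleneck 18, total now 55
augment #6: 0→3→8→1→9→2 bottleneck 5, total now 60
augment #7: 0→3→8→1→6→9→2 bottleneck 3, total now 63

Maximum flow value: 63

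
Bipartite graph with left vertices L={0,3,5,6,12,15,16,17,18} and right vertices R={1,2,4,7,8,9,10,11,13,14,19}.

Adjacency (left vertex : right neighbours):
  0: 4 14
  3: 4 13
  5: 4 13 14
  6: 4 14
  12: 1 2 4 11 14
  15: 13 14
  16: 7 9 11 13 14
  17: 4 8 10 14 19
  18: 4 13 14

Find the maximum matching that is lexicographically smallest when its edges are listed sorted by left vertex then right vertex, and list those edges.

|M| = 6 (so the lex-smallest maximum matching has 6 edges)
process left vertices in ascending order; for each, take the smallest-labelled available neighbour that still permits 6 edges overall, or leave it unmatched if none does
lex-smallest matching: {0-4, 3-13, 5-14, 12-1, 16-7, 17-8}

Lex-smallest maximum matching: {(0,4), (3,13), (5,14), (12,1), (16,7), (17,8)}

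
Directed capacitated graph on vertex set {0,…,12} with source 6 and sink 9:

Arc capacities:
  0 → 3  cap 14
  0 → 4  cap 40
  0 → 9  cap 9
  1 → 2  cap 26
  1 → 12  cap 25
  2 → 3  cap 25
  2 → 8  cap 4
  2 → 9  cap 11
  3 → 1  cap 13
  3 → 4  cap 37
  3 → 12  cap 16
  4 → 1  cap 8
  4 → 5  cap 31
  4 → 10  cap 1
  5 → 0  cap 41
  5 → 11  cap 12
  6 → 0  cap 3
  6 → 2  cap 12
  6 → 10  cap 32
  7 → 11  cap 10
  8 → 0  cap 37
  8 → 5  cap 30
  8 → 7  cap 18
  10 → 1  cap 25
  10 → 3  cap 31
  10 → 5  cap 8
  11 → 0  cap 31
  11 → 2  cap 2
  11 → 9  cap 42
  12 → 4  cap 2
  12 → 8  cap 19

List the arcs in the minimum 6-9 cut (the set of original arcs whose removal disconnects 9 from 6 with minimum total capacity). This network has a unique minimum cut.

Min-cut arcs: {(0,9), (2,9), (5,11), (7,11)} (total capacity 42)

augment #1: 6→0→9 push 3
augment #2: 6→2→9 push 11
augment #3: 6→2→8→0→9 push 1
augment #4: 6→10→5→0→9 push 5
augment #5: 6→10→5→11→9 push 3
augment #6: 6→10→3→4→5→11→9 push 9
augment #7: 6→10→1→2→8→7→11→9 push 3
augment #8: 6→10→1→12→8→7→11→9 push 7
max flow = 42; residual-reachable set from 6 gives S-side
cut edges (S→T): {(0,9), (2,9), (5,11), (7,11)} total cap 42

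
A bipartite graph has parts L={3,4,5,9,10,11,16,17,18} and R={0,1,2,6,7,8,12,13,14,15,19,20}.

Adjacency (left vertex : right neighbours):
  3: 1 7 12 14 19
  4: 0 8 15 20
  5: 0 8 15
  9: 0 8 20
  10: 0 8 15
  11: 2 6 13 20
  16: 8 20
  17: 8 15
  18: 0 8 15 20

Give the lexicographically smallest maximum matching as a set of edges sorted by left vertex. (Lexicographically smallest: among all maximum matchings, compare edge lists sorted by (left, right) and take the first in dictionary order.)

|M| = 6 (so the lex-smallest maximum matching has 6 edges)
process left vertices in ascending order; for each, take the smallest-labelled available neighbour that still permits 6 edges overall, or leave it unmatched if none does
lex-smallest matching: {3-1, 4-0, 5-8, 9-20, 10-15, 11-2}

Lex-smallest maximum matching: {(3,1), (4,0), (5,8), (9,20), (10,15), (11,2)}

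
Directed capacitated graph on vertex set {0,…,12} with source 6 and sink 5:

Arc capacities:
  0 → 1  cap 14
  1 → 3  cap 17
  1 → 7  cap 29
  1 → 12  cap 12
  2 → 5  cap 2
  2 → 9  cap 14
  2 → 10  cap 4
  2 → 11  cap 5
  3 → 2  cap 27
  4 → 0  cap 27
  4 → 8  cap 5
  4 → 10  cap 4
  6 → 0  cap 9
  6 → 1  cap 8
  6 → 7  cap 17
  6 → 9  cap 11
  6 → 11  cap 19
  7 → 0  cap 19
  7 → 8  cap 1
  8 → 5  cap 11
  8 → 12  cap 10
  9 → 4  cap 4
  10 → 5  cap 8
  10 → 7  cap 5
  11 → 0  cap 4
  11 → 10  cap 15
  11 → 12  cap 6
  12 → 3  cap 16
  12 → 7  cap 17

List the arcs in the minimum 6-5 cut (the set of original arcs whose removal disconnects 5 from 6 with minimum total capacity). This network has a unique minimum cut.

augment #1: 6→7→8→5 push 1
augment #2: 6→11→10→5 push 8
augment #3: 6→1→3→2→5 push 2
augment #4: 6→9→4→8→5 push 4
max flow = 15; residual-reachable set from 6 gives S-side
cut edges (S→T): {(2,5), (7,8), (9,4), (10,5)} total cap 15

Min-cut arcs: {(2,5), (7,8), (9,4), (10,5)} (total capacity 15)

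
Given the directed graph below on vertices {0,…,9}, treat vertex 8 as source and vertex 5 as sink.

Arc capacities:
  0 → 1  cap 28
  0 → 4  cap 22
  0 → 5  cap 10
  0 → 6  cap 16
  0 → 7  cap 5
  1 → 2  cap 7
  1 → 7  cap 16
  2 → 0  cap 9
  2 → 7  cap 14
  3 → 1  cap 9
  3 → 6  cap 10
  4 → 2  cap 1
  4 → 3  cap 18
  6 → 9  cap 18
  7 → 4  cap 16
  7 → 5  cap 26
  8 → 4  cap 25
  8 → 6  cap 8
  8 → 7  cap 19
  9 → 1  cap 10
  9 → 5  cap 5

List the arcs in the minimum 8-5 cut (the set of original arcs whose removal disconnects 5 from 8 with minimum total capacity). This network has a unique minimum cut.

Min-cut arcs: {(1,2), (4,2), (7,5), (9,5)} (total capacity 39)

augment #1: 8→7→5 push 19
augment #2: 8→6→9→5 push 5
augment #3: 8→4→2→0→5 push 1
augment #4: 8→4→3→1→7→5 push 7
augment #5: 8→4→3→1→2→0→5 push 2
augment #6: 8→6→9→1→2→0→5 push 3
augment #7: 8→4→3→6→9→1→2→0→5 push 2
max flow = 39; residual-reachable set from 8 gives S-side
cut edges (S→T): {(1,2), (4,2), (7,5), (9,5)} total cap 39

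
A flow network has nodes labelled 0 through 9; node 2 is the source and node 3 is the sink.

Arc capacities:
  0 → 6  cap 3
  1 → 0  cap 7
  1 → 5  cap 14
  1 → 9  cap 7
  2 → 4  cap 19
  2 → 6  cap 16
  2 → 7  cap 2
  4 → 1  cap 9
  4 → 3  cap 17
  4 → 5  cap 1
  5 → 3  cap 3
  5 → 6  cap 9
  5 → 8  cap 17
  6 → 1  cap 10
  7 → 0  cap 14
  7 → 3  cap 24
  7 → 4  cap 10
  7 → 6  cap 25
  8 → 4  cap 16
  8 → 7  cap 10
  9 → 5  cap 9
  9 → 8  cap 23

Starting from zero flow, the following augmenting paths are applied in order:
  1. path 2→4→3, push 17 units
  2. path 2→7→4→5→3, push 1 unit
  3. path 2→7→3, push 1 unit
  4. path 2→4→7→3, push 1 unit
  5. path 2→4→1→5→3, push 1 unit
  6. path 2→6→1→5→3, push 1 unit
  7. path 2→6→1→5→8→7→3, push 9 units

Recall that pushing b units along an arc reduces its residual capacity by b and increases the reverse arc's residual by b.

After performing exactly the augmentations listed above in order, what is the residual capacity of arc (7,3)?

Residual capacity of (7,3): 13

after path 1 (2→4→3, push 17): res(7,3)=24
after path 2 (2→7→4→5→3, push 1): res(7,3)=24
after path 3 (2→7→3, push 1): res(7,3)=23
after path 4 (2→4→7→3, push 1): res(7,3)=22
after path 5 (2→4→1→5→3, push 1): res(7,3)=22
after path 6 (2→6→1→5→3, push 1): res(7,3)=22
after path 7 (2→6→1→5→8→7→3, push 9): res(7,3)=13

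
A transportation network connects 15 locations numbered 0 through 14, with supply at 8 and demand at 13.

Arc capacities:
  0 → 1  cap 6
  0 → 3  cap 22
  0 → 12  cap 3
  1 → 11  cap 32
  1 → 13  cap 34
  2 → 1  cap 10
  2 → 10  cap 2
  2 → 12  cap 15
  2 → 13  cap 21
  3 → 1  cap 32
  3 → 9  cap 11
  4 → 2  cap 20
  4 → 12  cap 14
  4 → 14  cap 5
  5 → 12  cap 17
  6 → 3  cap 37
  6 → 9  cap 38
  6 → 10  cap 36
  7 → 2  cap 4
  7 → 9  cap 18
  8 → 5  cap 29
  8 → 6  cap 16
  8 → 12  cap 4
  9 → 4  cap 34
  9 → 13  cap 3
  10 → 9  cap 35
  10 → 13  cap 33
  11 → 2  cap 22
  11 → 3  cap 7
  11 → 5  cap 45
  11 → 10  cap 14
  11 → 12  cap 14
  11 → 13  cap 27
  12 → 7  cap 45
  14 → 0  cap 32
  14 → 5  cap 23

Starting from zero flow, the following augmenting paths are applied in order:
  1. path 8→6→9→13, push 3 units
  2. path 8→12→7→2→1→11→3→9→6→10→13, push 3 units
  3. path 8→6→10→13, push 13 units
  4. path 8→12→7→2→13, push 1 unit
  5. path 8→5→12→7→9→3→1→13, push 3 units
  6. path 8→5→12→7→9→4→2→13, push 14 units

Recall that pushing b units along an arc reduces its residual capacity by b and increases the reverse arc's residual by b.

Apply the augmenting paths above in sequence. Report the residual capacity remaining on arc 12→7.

after path 1 (8→6→9→13, push 3): res(12,7)=45
after path 2 (8→12→7→2→1→11→3→9→6→10→13, push 3): res(12,7)=42
after path 3 (8→6→10→13, push 13): res(12,7)=42
after path 4 (8→12→7→2→13, push 1): res(12,7)=41
after path 5 (8→5→12→7→9→3→1→13, push 3): res(12,7)=38
after path 6 (8→5→12→7→9→4→2→13, push 14): res(12,7)=24

Residual capacity of (12,7): 24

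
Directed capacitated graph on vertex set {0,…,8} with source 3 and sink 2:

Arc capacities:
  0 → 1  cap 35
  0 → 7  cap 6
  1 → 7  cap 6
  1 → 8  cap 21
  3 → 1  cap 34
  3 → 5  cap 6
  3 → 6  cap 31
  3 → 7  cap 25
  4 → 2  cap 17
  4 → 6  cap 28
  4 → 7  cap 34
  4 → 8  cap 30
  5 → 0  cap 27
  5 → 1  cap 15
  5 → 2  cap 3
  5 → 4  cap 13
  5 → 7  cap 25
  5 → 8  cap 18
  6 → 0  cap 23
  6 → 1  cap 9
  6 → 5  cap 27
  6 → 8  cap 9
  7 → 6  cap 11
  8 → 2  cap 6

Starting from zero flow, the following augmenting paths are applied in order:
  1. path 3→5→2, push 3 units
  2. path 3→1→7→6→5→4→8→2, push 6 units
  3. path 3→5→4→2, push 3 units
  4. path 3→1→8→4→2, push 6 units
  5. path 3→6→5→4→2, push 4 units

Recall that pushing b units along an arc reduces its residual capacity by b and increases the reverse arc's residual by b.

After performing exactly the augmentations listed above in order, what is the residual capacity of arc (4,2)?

Residual capacity of (4,2): 4

after path 1 (3→5→2, push 3): res(4,2)=17
after path 2 (3→1→7→6→5→4→8→2, push 6): res(4,2)=17
after path 3 (3→5→4→2, push 3): res(4,2)=14
after path 4 (3→1→8→4→2, push 6): res(4,2)=8
after path 5 (3→6→5→4→2, push 4): res(4,2)=4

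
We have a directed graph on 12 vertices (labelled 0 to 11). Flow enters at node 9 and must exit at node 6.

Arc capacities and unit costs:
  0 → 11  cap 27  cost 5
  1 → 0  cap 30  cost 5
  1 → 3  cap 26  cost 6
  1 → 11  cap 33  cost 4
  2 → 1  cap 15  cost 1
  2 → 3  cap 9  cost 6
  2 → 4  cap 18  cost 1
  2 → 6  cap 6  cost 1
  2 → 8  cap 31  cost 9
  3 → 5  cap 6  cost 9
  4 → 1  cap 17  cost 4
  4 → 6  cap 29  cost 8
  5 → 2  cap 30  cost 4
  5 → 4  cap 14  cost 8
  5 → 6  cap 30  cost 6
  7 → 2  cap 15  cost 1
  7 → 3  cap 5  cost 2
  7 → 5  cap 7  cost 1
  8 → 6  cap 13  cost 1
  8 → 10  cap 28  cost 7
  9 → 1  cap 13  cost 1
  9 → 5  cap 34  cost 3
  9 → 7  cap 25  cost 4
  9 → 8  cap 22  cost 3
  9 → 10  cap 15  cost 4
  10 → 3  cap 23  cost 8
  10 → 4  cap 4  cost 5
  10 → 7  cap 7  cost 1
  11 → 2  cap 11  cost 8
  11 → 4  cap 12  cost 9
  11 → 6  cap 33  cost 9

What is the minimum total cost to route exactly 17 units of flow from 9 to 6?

Minimum cost for 17 units: 76

shortest-cost path #1: 9→8→6 push 13 @ unit cost 4 (adds 52)
shortest-cost path #2: 9→7→2→6 push 4 @ unit cost 6 (adds 24)
total cost = 76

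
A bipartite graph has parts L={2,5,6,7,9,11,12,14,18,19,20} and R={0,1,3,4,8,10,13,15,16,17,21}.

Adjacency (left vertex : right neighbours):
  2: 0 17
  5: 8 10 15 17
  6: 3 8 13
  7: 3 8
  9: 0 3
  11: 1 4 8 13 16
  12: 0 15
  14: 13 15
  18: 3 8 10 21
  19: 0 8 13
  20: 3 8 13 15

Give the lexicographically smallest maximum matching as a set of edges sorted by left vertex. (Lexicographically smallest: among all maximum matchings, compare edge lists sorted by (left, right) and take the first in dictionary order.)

Lex-smallest maximum matching: {(2,17), (5,10), (6,3), (7,8), (9,0), (11,1), (12,15), (14,13), (18,21)}

|M| = 9 (so the lex-smallest maximum matching has 9 edges)
process left vertices in ascending order; for each, take the smallest-labelled available neighbour that still permits 9 edges overall, or leave it unmatched if none does
lex-smallest matching: {2-17, 5-10, 6-3, 7-8, 9-0, 11-1, 12-15, 14-13, 18-21}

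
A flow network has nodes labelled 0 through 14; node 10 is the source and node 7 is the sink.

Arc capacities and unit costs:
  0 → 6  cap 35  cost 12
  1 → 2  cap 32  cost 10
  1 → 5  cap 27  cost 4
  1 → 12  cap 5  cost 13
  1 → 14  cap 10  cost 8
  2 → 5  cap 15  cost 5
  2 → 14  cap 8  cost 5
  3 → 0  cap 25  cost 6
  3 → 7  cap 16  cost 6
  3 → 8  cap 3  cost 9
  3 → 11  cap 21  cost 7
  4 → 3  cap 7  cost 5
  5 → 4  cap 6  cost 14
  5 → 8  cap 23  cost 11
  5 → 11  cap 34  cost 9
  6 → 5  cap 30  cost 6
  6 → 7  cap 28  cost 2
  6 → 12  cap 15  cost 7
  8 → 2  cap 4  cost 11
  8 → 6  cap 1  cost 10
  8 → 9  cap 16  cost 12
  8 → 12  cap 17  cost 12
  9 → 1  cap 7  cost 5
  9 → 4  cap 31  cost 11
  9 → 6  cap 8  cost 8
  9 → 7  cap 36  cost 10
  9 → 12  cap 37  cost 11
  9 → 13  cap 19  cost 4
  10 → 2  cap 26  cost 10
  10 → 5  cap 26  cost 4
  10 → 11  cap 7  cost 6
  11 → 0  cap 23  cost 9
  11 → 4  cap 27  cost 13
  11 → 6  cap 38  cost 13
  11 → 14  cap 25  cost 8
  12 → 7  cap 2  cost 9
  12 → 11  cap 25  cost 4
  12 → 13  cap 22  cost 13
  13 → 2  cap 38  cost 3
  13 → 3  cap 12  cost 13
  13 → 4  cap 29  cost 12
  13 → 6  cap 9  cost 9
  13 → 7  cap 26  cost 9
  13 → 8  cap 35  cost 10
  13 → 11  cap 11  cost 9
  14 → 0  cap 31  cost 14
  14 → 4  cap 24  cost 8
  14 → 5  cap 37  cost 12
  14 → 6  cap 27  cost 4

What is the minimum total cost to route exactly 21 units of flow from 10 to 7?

shortest-cost path #1: 10→11→14→6→7 push 7 @ unit cost 20 (adds 140)
shortest-cost path #2: 10→2→14→6→7 push 8 @ unit cost 21 (adds 168)
shortest-cost path #3: 10→5→8→6→7 push 1 @ unit cost 27 (adds 27)
shortest-cost path #4: 10→5→11→14→6→7 push 5 @ unit cost 27 (adds 135)
total cost = 470

Minimum cost for 21 units: 470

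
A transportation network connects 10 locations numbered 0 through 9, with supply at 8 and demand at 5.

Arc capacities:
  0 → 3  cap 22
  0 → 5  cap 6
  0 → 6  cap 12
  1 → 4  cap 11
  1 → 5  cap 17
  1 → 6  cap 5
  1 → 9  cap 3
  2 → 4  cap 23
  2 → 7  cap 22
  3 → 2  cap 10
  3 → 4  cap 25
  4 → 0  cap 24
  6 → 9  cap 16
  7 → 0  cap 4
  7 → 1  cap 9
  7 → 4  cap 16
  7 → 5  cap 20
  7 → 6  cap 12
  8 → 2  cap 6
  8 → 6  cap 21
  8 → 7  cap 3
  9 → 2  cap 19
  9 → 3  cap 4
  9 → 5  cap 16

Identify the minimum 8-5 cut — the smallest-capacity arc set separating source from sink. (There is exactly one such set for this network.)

Min-cut arcs: {(6,9), (8,2), (8,7)} (total capacity 25)

augment #1: 8→7→5 push 3
augment #2: 8→2→7→5 push 6
augment #3: 8→6→9→5 push 16
max flow = 25; residual-reachable set from 8 gives S-side
cut edges (S→T): {(6,9), (8,2), (8,7)} total cap 25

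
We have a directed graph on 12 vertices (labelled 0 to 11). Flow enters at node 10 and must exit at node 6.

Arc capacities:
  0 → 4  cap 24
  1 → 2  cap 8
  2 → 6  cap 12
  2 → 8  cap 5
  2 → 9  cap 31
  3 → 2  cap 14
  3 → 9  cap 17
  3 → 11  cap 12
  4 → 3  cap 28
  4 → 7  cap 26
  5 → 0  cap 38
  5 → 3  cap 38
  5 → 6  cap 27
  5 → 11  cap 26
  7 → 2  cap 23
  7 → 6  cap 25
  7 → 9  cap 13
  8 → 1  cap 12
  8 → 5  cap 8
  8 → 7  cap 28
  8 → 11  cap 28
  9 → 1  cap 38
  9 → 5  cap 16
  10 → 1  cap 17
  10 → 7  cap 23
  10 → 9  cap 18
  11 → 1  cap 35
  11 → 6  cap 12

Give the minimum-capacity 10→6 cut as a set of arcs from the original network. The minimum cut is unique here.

Min-cut arcs: {(1,2), (9,5), (10,7)} (total capacity 47)

augment #1: 10→7→6 push 23
augment #2: 10→1→2→6 push 8
augment #3: 10→9→5→6 push 16
max flow = 47; residual-reachable set from 10 gives S-side
cut edges (S→T): {(1,2), (9,5), (10,7)} total cap 47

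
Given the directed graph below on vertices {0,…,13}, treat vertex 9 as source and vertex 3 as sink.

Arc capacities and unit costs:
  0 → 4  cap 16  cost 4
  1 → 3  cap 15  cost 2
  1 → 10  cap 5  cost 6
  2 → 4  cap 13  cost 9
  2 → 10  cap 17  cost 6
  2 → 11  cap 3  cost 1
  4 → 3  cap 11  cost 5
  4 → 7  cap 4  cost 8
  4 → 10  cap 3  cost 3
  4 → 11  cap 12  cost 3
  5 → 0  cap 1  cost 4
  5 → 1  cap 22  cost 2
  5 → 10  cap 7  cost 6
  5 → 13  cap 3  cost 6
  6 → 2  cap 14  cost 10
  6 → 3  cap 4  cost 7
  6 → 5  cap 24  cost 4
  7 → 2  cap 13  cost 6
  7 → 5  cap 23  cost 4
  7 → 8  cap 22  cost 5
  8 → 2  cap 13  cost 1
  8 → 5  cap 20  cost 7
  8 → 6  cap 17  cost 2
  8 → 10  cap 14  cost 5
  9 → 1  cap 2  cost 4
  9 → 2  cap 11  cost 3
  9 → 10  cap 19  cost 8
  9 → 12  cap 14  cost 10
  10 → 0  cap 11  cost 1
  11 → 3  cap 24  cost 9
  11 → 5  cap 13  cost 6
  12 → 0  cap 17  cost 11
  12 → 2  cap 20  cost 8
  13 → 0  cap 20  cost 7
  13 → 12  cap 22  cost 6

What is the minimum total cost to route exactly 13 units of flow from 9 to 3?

shortest-cost path #1: 9→1→3 push 2 @ unit cost 6 (adds 12)
shortest-cost path #2: 9→2→11→3 push 3 @ unit cost 13 (adds 39)
shortest-cost path #3: 9→2→4→3 push 8 @ unit cost 17 (adds 136)
total cost = 187

Minimum cost for 13 units: 187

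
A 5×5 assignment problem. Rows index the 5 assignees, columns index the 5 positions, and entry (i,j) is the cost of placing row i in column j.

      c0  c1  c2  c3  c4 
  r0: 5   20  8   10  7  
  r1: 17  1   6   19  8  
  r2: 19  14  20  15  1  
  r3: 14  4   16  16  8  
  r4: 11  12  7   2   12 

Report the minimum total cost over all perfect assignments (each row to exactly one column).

optimal assignment: row0→col0 (cost 5), row1→col2 (cost 6), row2→col4 (cost 1), row3→col1 (cost 4), row4→col3 (cost 2)
total = 5 + 6 + 1 + 4 + 2 = 18

Minimum assignment cost: 18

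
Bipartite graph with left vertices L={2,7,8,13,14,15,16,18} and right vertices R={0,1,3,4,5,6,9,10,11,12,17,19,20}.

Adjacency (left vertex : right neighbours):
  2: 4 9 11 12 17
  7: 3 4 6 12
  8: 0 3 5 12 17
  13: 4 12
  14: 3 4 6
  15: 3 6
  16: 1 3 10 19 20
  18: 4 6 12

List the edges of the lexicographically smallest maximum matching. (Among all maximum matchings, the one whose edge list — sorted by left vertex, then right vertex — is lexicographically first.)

Lex-smallest maximum matching: {(2,9), (7,3), (8,0), (13,4), (14,6), (16,1), (18,12)}

|M| = 7 (so the lex-smallest maximum matching has 7 edges)
process left vertices in ascending order; for each, take the smallest-labelled available neighbour that still permits 7 edges overall, or leave it unmatched if none does
lex-smallest matching: {2-9, 7-3, 8-0, 13-4, 14-6, 16-1, 18-12}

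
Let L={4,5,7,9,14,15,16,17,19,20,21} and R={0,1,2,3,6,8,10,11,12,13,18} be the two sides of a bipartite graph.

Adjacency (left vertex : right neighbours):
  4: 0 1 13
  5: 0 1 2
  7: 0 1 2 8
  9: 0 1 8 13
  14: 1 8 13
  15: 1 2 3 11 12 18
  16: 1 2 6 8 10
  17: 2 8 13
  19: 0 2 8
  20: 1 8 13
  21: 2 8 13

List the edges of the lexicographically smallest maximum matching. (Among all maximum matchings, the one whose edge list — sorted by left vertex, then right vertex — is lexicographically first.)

|M| = 7 (so the lex-smallest maximum matching has 7 edges)
process left vertices in ascending order; for each, take the smallest-labelled available neighbour that still permits 7 edges overall, or leave it unmatched if none does
lex-smallest matching: {4-0, 5-1, 7-2, 9-8, 14-13, 15-3, 16-6}

Lex-smallest maximum matching: {(4,0), (5,1), (7,2), (9,8), (14,13), (15,3), (16,6)}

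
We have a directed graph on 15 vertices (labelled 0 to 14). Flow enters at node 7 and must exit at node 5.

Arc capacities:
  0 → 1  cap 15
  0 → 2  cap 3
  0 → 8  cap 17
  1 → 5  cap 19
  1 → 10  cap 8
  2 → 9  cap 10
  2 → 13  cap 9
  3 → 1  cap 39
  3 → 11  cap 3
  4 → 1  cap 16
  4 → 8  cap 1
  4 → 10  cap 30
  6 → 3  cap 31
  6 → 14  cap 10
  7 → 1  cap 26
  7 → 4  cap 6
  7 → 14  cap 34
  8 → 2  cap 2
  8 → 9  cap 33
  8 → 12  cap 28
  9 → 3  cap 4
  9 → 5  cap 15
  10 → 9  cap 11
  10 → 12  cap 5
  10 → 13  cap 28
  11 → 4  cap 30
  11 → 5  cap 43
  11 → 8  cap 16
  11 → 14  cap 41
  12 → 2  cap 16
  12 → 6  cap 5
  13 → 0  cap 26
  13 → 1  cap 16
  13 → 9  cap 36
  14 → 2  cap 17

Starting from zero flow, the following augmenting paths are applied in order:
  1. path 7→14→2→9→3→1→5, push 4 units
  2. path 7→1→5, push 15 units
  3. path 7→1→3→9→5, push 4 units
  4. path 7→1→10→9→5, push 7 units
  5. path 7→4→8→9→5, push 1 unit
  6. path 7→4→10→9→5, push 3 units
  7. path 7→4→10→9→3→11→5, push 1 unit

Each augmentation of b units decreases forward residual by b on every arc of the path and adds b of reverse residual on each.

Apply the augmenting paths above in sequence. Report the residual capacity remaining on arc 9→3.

Residual capacity of (9,3): 3

after path 1 (7→14→2→9→3→1→5, push 4): res(9,3)=0
after path 2 (7→1→5, push 15): res(9,3)=0
after path 3 (7→1→3→9→5, push 4): res(9,3)=4
after path 4 (7→1→10→9→5, push 7): res(9,3)=4
after path 5 (7→4→8→9→5, push 1): res(9,3)=4
after path 6 (7→4→10→9→5, push 3): res(9,3)=4
after path 7 (7→4→10→9→3→11→5, push 1): res(9,3)=3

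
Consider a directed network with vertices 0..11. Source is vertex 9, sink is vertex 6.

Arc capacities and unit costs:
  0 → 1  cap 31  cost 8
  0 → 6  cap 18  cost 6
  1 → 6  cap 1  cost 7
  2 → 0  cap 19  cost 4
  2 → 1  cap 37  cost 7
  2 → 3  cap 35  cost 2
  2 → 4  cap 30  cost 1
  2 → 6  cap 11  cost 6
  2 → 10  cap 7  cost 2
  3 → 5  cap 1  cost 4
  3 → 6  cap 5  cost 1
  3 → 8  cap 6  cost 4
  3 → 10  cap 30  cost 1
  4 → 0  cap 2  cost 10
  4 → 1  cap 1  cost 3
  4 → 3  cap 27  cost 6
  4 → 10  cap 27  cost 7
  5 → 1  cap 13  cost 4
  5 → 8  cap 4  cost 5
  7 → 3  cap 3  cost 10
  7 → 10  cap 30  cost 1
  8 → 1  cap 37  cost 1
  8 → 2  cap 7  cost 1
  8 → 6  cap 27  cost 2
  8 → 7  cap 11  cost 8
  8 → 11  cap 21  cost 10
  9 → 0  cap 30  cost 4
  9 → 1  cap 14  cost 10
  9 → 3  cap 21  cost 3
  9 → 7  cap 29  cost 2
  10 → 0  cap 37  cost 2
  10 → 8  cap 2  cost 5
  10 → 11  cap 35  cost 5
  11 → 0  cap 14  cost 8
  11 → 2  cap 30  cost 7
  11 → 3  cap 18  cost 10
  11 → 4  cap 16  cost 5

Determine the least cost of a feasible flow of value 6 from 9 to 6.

shortest-cost path #1: 9→3→6 push 5 @ unit cost 4 (adds 20)
shortest-cost path #2: 9→3→8→6 push 1 @ unit cost 9 (adds 9)
total cost = 29

Minimum cost for 6 units: 29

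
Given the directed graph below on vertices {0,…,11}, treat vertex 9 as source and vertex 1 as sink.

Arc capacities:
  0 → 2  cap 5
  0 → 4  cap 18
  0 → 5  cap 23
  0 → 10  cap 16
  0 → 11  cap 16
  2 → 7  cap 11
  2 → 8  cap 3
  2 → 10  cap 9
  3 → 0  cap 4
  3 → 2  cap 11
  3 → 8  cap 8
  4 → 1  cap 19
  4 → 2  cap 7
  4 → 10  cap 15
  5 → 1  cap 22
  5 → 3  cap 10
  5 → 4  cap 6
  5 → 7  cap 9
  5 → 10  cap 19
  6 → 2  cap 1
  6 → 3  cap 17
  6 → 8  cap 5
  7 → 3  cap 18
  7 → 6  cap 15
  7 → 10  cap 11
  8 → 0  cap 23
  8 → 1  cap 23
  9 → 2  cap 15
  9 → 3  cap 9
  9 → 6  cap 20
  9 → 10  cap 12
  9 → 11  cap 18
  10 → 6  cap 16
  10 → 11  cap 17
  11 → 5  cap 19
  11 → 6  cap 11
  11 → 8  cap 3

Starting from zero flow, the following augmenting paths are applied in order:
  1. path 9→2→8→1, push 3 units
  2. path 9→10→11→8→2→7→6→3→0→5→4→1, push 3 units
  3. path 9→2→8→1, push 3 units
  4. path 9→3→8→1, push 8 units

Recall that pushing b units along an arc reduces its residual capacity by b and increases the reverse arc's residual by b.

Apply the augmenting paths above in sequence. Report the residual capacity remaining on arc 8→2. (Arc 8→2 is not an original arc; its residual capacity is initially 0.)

Residual capacity of (8,2): 3

after path 1 (9→2→8→1, push 3): res(8,2)=3
after path 2 (9→10→11→8→2→7→6→3→0→5→4→1, push 3): res(8,2)=0
after path 3 (9→2→8→1, push 3): res(8,2)=3
after path 4 (9→3→8→1, push 8): res(8,2)=3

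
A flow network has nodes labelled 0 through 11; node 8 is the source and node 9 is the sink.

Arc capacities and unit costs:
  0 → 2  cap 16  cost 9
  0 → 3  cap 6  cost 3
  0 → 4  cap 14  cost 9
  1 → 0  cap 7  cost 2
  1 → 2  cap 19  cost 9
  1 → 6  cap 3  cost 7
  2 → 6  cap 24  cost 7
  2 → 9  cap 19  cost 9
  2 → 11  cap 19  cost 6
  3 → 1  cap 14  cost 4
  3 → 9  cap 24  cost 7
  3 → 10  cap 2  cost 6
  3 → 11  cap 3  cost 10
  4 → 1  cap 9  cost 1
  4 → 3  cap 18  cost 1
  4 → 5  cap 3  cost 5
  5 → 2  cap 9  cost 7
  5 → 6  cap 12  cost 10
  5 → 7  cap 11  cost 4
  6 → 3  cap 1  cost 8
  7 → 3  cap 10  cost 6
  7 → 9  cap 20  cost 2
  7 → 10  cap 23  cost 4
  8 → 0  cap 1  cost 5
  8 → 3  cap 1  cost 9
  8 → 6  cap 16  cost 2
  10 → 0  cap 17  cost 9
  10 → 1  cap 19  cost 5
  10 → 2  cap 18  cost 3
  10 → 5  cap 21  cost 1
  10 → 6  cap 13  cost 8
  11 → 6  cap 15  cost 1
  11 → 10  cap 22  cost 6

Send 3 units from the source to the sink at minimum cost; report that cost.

Minimum cost for 3 units: 48

shortest-cost path #1: 8→0→3→9 push 1 @ unit cost 15 (adds 15)
shortest-cost path #2: 8→3→9 push 1 @ unit cost 16 (adds 16)
shortest-cost path #3: 8→6→3→9 push 1 @ unit cost 17 (adds 17)
total cost = 48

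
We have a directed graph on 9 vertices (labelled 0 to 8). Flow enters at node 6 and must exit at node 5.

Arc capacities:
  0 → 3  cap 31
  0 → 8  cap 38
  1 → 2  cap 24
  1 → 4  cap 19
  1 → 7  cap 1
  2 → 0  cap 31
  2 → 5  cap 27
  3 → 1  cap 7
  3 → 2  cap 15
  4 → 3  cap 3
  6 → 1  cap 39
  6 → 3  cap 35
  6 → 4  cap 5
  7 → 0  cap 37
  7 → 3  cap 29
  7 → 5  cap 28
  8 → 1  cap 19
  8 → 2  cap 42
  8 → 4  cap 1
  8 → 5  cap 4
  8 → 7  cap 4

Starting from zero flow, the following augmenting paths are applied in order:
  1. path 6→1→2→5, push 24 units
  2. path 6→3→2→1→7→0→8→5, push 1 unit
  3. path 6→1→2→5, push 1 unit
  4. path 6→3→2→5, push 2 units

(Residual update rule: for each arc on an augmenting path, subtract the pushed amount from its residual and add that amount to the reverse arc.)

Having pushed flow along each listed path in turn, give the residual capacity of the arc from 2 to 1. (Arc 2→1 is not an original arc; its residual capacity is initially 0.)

after path 1 (6→1→2→5, push 24): res(2,1)=24
after path 2 (6→3→2→1→7→0→8→5, push 1): res(2,1)=23
after path 3 (6→1→2→5, push 1): res(2,1)=24
after path 4 (6→3→2→5, push 2): res(2,1)=24

Residual capacity of (2,1): 24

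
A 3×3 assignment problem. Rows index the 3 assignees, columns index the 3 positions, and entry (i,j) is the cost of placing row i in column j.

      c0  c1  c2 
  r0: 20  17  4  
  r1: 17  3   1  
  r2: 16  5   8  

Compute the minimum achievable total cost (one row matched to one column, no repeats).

Minimum assignment cost: 23

optimal assignment: row0→col2 (cost 4), row1→col1 (cost 3), row2→col0 (cost 16)
total = 4 + 3 + 16 = 23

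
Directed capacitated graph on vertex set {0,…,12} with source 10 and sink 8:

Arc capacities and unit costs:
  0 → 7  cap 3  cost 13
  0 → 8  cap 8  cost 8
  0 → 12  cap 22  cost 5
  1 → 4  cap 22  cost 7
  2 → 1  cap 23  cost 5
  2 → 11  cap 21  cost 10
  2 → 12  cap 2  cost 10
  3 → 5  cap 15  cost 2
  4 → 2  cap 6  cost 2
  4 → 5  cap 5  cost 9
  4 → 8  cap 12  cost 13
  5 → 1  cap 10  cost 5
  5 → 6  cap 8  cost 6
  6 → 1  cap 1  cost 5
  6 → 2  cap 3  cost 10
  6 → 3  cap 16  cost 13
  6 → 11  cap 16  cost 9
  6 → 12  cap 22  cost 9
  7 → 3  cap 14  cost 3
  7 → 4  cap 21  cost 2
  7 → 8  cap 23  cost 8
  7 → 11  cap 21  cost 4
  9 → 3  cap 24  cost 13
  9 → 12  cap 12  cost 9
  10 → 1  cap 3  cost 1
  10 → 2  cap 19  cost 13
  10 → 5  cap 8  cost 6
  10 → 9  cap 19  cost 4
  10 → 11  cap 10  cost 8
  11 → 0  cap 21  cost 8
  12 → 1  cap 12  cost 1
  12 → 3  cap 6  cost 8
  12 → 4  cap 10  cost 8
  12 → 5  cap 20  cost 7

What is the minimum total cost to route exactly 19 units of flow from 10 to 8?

shortest-cost path #1: 10→1→4→8 push 3 @ unit cost 21 (adds 63)
shortest-cost path #2: 10→11→0→8 push 8 @ unit cost 24 (adds 192)
shortest-cost path #3: 10→5→1→4→8 push 8 @ unit cost 31 (adds 248)
total cost = 503

Minimum cost for 19 units: 503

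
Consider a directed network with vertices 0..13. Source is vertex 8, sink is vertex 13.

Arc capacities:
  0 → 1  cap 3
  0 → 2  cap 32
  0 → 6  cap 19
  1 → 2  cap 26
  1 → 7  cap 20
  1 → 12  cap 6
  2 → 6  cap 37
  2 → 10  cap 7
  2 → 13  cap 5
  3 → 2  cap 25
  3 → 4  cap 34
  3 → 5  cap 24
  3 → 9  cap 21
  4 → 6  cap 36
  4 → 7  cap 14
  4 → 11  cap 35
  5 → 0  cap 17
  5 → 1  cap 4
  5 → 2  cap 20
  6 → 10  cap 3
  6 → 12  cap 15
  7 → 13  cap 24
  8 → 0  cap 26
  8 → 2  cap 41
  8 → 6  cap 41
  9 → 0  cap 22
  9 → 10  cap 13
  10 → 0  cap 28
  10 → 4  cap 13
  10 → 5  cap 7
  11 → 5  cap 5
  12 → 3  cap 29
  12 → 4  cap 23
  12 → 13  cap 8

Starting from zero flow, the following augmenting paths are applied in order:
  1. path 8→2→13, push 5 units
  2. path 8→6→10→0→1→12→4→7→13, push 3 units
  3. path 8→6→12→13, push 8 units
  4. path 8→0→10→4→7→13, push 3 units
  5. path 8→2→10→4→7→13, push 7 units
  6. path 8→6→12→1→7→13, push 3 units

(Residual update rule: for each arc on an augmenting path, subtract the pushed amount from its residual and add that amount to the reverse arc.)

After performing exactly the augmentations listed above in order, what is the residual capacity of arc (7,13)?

after path 1 (8→2→13, push 5): res(7,13)=24
after path 2 (8→6→10→0→1→12→4→7→13, push 3): res(7,13)=21
after path 3 (8→6→12→13, push 8): res(7,13)=21
after path 4 (8→0→10→4→7→13, push 3): res(7,13)=18
after path 5 (8→2→10→4→7→13, push 7): res(7,13)=11
after path 6 (8→6→12→1→7→13, push 3): res(7,13)=8

Residual capacity of (7,13): 8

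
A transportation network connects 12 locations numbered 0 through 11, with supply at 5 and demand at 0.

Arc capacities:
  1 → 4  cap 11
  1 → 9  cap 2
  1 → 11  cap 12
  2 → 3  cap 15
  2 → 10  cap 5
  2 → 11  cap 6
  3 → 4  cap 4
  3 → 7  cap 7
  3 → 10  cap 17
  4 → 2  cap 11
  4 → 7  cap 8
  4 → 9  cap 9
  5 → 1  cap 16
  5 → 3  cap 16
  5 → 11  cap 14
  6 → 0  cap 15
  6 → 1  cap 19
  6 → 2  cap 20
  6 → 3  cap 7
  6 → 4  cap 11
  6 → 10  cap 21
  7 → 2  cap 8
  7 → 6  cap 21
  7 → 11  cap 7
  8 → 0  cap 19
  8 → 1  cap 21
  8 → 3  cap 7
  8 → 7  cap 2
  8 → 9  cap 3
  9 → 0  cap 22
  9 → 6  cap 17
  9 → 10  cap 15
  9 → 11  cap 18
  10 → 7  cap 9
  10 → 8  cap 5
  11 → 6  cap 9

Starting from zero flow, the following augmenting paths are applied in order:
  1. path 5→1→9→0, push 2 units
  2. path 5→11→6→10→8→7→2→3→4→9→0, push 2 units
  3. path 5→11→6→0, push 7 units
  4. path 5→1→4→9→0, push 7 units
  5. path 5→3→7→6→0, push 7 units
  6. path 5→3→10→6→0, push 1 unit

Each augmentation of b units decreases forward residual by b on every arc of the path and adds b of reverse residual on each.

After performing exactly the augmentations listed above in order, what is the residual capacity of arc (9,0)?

after path 1 (5→1→9→0, push 2): res(9,0)=20
after path 2 (5→11→6→10→8→7→2→3→4→9→0, push 2): res(9,0)=18
after path 3 (5→11→6→0, push 7): res(9,0)=18
after path 4 (5→1→4→9→0, push 7): res(9,0)=11
after path 5 (5→3→7→6→0, push 7): res(9,0)=11
after path 6 (5→3→10→6→0, push 1): res(9,0)=11

Residual capacity of (9,0): 11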